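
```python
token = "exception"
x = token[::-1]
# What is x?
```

token has length 9. The slice token[::-1] selects indices [8, 7, 6, 5, 4, 3, 2, 1, 0] (8->'n', 7->'o', 6->'i', 5->'t', 4->'p', 3->'e', 2->'c', 1->'x', 0->'e'), giving 'noitpecxe'.

'noitpecxe'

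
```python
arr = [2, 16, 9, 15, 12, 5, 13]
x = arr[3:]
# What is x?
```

arr has length 7. The slice arr[3:] selects indices [3, 4, 5, 6] (3->15, 4->12, 5->5, 6->13), giving [15, 12, 5, 13].

[15, 12, 5, 13]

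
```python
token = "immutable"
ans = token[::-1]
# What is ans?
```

token has length 9. The slice token[::-1] selects indices [8, 7, 6, 5, 4, 3, 2, 1, 0] (8->'e', 7->'l', 6->'b', 5->'a', 4->'t', 3->'u', 2->'m', 1->'m', 0->'i'), giving 'elbatummi'.

'elbatummi'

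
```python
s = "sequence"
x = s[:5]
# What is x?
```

s has length 8. The slice s[:5] selects indices [0, 1, 2, 3, 4] (0->'s', 1->'e', 2->'q', 3->'u', 4->'e'), giving 'seque'.

'seque'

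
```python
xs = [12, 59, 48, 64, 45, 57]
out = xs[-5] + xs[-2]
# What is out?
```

xs has length 6. Negative index -5 maps to positive index 6 + (-5) = 1. xs[1] = 59.
xs has length 6. Negative index -2 maps to positive index 6 + (-2) = 4. xs[4] = 45.
Sum: 59 + 45 = 104.

104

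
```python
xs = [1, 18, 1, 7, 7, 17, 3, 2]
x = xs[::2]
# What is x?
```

xs has length 8. The slice xs[::2] selects indices [0, 2, 4, 6] (0->1, 2->1, 4->7, 6->3), giving [1, 1, 7, 3].

[1, 1, 7, 3]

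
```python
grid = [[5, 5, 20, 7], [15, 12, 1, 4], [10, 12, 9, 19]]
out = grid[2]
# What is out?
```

grid has 3 rows. Row 2 is [10, 12, 9, 19].

[10, 12, 9, 19]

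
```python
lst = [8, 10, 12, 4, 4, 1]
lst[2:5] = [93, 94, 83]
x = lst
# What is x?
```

lst starts as [8, 10, 12, 4, 4, 1] (length 6). The slice lst[2:5] covers indices [2, 3, 4] with values [12, 4, 4]. Replacing that slice with [93, 94, 83] (same length) produces [8, 10, 93, 94, 83, 1].

[8, 10, 93, 94, 83, 1]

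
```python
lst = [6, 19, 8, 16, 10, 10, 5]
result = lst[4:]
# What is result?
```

lst has length 7. The slice lst[4:] selects indices [4, 5, 6] (4->10, 5->10, 6->5), giving [10, 10, 5].

[10, 10, 5]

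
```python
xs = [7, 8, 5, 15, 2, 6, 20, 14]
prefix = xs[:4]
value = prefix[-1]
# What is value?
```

xs has length 8. The slice xs[:4] selects indices [0, 1, 2, 3] (0->7, 1->8, 2->5, 3->15), giving [7, 8, 5, 15]. So prefix = [7, 8, 5, 15]. Then prefix[-1] = 15.

15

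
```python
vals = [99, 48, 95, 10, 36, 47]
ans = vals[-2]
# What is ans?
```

vals has length 6. Negative index -2 maps to positive index 6 + (-2) = 4. vals[4] = 36.

36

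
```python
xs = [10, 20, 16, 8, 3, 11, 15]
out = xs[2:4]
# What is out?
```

xs has length 7. The slice xs[2:4] selects indices [2, 3] (2->16, 3->8), giving [16, 8].

[16, 8]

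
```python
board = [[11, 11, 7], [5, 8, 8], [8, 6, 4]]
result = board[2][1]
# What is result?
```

board[2] = [8, 6, 4]. Taking column 1 of that row yields 6.

6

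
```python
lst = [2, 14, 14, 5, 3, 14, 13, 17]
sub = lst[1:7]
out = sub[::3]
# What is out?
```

lst has length 8. The slice lst[1:7] selects indices [1, 2, 3, 4, 5, 6] (1->14, 2->14, 3->5, 4->3, 5->14, 6->13), giving [14, 14, 5, 3, 14, 13]. So sub = [14, 14, 5, 3, 14, 13]. sub has length 6. The slice sub[::3] selects indices [0, 3] (0->14, 3->3), giving [14, 3].

[14, 3]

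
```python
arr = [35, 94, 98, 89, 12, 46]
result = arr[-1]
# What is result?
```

arr has length 6. Negative index -1 maps to positive index 6 + (-1) = 5. arr[5] = 46.

46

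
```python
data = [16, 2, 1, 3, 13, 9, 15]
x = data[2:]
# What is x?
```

data has length 7. The slice data[2:] selects indices [2, 3, 4, 5, 6] (2->1, 3->3, 4->13, 5->9, 6->15), giving [1, 3, 13, 9, 15].

[1, 3, 13, 9, 15]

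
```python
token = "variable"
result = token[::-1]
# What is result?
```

token has length 8. The slice token[::-1] selects indices [7, 6, 5, 4, 3, 2, 1, 0] (7->'e', 6->'l', 5->'b', 4->'a', 3->'i', 2->'r', 1->'a', 0->'v'), giving 'elbairav'.

'elbairav'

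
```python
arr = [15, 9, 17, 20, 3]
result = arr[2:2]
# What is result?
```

arr has length 5. The slice arr[2:2] resolves to an empty index range, so the result is [].

[]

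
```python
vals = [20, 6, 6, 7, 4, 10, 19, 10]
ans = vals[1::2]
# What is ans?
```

vals has length 8. The slice vals[1::2] selects indices [1, 3, 5, 7] (1->6, 3->7, 5->10, 7->10), giving [6, 7, 10, 10].

[6, 7, 10, 10]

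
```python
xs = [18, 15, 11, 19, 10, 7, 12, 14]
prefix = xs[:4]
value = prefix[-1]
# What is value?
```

xs has length 8. The slice xs[:4] selects indices [0, 1, 2, 3] (0->18, 1->15, 2->11, 3->19), giving [18, 15, 11, 19]. So prefix = [18, 15, 11, 19]. Then prefix[-1] = 19.

19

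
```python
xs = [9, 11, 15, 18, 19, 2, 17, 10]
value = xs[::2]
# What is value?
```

xs has length 8. The slice xs[::2] selects indices [0, 2, 4, 6] (0->9, 2->15, 4->19, 6->17), giving [9, 15, 19, 17].

[9, 15, 19, 17]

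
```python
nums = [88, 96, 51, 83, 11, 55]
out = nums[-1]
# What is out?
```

nums has length 6. Negative index -1 maps to positive index 6 + (-1) = 5. nums[5] = 55.

55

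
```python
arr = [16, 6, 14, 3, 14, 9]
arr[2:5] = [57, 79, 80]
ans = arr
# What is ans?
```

arr starts as [16, 6, 14, 3, 14, 9] (length 6). The slice arr[2:5] covers indices [2, 3, 4] with values [14, 3, 14]. Replacing that slice with [57, 79, 80] (same length) produces [16, 6, 57, 79, 80, 9].

[16, 6, 57, 79, 80, 9]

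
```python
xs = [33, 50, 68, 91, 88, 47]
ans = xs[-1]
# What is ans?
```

xs has length 6. Negative index -1 maps to positive index 6 + (-1) = 5. xs[5] = 47.

47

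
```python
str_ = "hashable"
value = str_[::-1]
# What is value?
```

str_ has length 8. The slice str_[::-1] selects indices [7, 6, 5, 4, 3, 2, 1, 0] (7->'e', 6->'l', 5->'b', 4->'a', 3->'h', 2->'s', 1->'a', 0->'h'), giving 'elbahsah'.

'elbahsah'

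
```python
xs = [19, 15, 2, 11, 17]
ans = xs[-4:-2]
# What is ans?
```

xs has length 5. The slice xs[-4:-2] selects indices [1, 2] (1->15, 2->2), giving [15, 2].

[15, 2]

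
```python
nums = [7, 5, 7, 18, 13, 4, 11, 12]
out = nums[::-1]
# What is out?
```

nums has length 8. The slice nums[::-1] selects indices [7, 6, 5, 4, 3, 2, 1, 0] (7->12, 6->11, 5->4, 4->13, 3->18, 2->7, 1->5, 0->7), giving [12, 11, 4, 13, 18, 7, 5, 7].

[12, 11, 4, 13, 18, 7, 5, 7]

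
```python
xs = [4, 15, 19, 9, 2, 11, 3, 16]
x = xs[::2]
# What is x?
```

xs has length 8. The slice xs[::2] selects indices [0, 2, 4, 6] (0->4, 2->19, 4->2, 6->3), giving [4, 19, 2, 3].

[4, 19, 2, 3]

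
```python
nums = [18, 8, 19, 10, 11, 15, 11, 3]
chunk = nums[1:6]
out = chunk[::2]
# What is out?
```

nums has length 8. The slice nums[1:6] selects indices [1, 2, 3, 4, 5] (1->8, 2->19, 3->10, 4->11, 5->15), giving [8, 19, 10, 11, 15]. So chunk = [8, 19, 10, 11, 15]. chunk has length 5. The slice chunk[::2] selects indices [0, 2, 4] (0->8, 2->10, 4->15), giving [8, 10, 15].

[8, 10, 15]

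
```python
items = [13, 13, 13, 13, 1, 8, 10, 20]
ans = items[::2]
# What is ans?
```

items has length 8. The slice items[::2] selects indices [0, 2, 4, 6] (0->13, 2->13, 4->1, 6->10), giving [13, 13, 1, 10].

[13, 13, 1, 10]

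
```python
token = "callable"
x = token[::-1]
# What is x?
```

token has length 8. The slice token[::-1] selects indices [7, 6, 5, 4, 3, 2, 1, 0] (7->'e', 6->'l', 5->'b', 4->'a', 3->'l', 2->'l', 1->'a', 0->'c'), giving 'elballac'.

'elballac'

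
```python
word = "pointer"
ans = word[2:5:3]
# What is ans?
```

word has length 7. The slice word[2:5:3] selects indices [2] (2->'i'), giving 'i'.

'i'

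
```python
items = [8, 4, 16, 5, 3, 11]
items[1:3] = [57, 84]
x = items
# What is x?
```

items starts as [8, 4, 16, 5, 3, 11] (length 6). The slice items[1:3] covers indices [1, 2] with values [4, 16]. Replacing that slice with [57, 84] (same length) produces [8, 57, 84, 5, 3, 11].

[8, 57, 84, 5, 3, 11]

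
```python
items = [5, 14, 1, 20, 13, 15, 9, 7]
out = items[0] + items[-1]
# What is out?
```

items has length 8. items[0] = 5.
items has length 8. Negative index -1 maps to positive index 8 + (-1) = 7. items[7] = 7.
Sum: 5 + 7 = 12.

12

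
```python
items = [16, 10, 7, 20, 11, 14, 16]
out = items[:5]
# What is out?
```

items has length 7. The slice items[:5] selects indices [0, 1, 2, 3, 4] (0->16, 1->10, 2->7, 3->20, 4->11), giving [16, 10, 7, 20, 11].

[16, 10, 7, 20, 11]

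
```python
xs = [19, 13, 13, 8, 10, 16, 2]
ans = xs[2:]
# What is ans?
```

xs has length 7. The slice xs[2:] selects indices [2, 3, 4, 5, 6] (2->13, 3->8, 4->10, 5->16, 6->2), giving [13, 8, 10, 16, 2].

[13, 8, 10, 16, 2]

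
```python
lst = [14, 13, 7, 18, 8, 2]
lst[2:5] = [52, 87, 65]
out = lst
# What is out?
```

lst starts as [14, 13, 7, 18, 8, 2] (length 6). The slice lst[2:5] covers indices [2, 3, 4] with values [7, 18, 8]. Replacing that slice with [52, 87, 65] (same length) produces [14, 13, 52, 87, 65, 2].

[14, 13, 52, 87, 65, 2]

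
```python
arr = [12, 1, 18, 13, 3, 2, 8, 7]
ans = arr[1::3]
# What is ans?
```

arr has length 8. The slice arr[1::3] selects indices [1, 4, 7] (1->1, 4->3, 7->7), giving [1, 3, 7].

[1, 3, 7]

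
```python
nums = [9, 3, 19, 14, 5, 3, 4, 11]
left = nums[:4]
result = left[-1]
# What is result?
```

nums has length 8. The slice nums[:4] selects indices [0, 1, 2, 3] (0->9, 1->3, 2->19, 3->14), giving [9, 3, 19, 14]. So left = [9, 3, 19, 14]. Then left[-1] = 14.

14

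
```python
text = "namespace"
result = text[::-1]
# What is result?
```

text has length 9. The slice text[::-1] selects indices [8, 7, 6, 5, 4, 3, 2, 1, 0] (8->'e', 7->'c', 6->'a', 5->'p', 4->'s', 3->'e', 2->'m', 1->'a', 0->'n'), giving 'ecapseman'.

'ecapseman'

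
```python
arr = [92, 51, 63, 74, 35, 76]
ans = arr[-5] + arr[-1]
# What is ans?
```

arr has length 6. Negative index -5 maps to positive index 6 + (-5) = 1. arr[1] = 51.
arr has length 6. Negative index -1 maps to positive index 6 + (-1) = 5. arr[5] = 76.
Sum: 51 + 76 = 127.

127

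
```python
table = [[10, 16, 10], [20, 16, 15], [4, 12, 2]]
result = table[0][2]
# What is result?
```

table[0] = [10, 16, 10]. Taking column 2 of that row yields 10.

10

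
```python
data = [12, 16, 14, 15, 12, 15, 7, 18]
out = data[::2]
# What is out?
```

data has length 8. The slice data[::2] selects indices [0, 2, 4, 6] (0->12, 2->14, 4->12, 6->7), giving [12, 14, 12, 7].

[12, 14, 12, 7]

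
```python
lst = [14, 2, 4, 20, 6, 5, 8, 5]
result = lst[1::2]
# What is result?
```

lst has length 8. The slice lst[1::2] selects indices [1, 3, 5, 7] (1->2, 3->20, 5->5, 7->5), giving [2, 20, 5, 5].

[2, 20, 5, 5]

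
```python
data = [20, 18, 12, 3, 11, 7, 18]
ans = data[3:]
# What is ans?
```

data has length 7. The slice data[3:] selects indices [3, 4, 5, 6] (3->3, 4->11, 5->7, 6->18), giving [3, 11, 7, 18].

[3, 11, 7, 18]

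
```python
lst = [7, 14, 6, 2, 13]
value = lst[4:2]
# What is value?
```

lst has length 5. The slice lst[4:2] resolves to an empty index range, so the result is [].

[]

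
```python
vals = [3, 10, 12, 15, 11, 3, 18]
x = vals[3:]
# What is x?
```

vals has length 7. The slice vals[3:] selects indices [3, 4, 5, 6] (3->15, 4->11, 5->3, 6->18), giving [15, 11, 3, 18].

[15, 11, 3, 18]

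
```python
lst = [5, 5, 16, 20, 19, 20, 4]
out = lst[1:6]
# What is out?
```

lst has length 7. The slice lst[1:6] selects indices [1, 2, 3, 4, 5] (1->5, 2->16, 3->20, 4->19, 5->20), giving [5, 16, 20, 19, 20].

[5, 16, 20, 19, 20]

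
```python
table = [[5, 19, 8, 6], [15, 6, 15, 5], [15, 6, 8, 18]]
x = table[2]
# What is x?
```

table has 3 rows. Row 2 is [15, 6, 8, 18].

[15, 6, 8, 18]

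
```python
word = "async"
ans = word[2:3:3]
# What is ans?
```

word has length 5. The slice word[2:3:3] selects indices [2] (2->'y'), giving 'y'.

'y'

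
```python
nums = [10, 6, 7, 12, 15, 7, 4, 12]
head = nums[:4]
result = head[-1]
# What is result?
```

nums has length 8. The slice nums[:4] selects indices [0, 1, 2, 3] (0->10, 1->6, 2->7, 3->12), giving [10, 6, 7, 12]. So head = [10, 6, 7, 12]. Then head[-1] = 12.

12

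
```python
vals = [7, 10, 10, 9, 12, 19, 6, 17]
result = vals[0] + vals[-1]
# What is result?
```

vals has length 8. vals[0] = 7.
vals has length 8. Negative index -1 maps to positive index 8 + (-1) = 7. vals[7] = 17.
Sum: 7 + 17 = 24.

24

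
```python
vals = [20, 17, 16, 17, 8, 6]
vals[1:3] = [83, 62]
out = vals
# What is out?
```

vals starts as [20, 17, 16, 17, 8, 6] (length 6). The slice vals[1:3] covers indices [1, 2] with values [17, 16]. Replacing that slice with [83, 62] (same length) produces [20, 83, 62, 17, 8, 6].

[20, 83, 62, 17, 8, 6]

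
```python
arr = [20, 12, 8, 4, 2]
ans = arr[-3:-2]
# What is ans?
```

arr has length 5. The slice arr[-3:-2] selects indices [2] (2->8), giving [8].

[8]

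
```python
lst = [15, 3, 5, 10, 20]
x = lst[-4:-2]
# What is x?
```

lst has length 5. The slice lst[-4:-2] selects indices [1, 2] (1->3, 2->5), giving [3, 5].

[3, 5]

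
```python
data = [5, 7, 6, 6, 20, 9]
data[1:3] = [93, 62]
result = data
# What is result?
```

data starts as [5, 7, 6, 6, 20, 9] (length 6). The slice data[1:3] covers indices [1, 2] with values [7, 6]. Replacing that slice with [93, 62] (same length) produces [5, 93, 62, 6, 20, 9].

[5, 93, 62, 6, 20, 9]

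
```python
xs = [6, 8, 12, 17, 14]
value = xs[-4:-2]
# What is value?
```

xs has length 5. The slice xs[-4:-2] selects indices [1, 2] (1->8, 2->12), giving [8, 12].

[8, 12]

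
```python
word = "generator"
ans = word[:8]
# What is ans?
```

word has length 9. The slice word[:8] selects indices [0, 1, 2, 3, 4, 5, 6, 7] (0->'g', 1->'e', 2->'n', 3->'e', 4->'r', 5->'a', 6->'t', 7->'o'), giving 'generato'.

'generato'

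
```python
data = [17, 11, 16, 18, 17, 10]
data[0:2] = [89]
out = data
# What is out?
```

data starts as [17, 11, 16, 18, 17, 10] (length 6). The slice data[0:2] covers indices [0, 1] with values [17, 11]. Replacing that slice with [89] (different length) produces [89, 16, 18, 17, 10].

[89, 16, 18, 17, 10]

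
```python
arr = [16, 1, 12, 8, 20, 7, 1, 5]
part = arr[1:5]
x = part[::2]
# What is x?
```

arr has length 8. The slice arr[1:5] selects indices [1, 2, 3, 4] (1->1, 2->12, 3->8, 4->20), giving [1, 12, 8, 20]. So part = [1, 12, 8, 20]. part has length 4. The slice part[::2] selects indices [0, 2] (0->1, 2->8), giving [1, 8].

[1, 8]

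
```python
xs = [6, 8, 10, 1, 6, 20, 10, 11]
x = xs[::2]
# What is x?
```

xs has length 8. The slice xs[::2] selects indices [0, 2, 4, 6] (0->6, 2->10, 4->6, 6->10), giving [6, 10, 6, 10].

[6, 10, 6, 10]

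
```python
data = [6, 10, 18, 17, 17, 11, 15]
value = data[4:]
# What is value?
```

data has length 7. The slice data[4:] selects indices [4, 5, 6] (4->17, 5->11, 6->15), giving [17, 11, 15].

[17, 11, 15]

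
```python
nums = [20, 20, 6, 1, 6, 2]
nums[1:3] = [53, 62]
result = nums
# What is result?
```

nums starts as [20, 20, 6, 1, 6, 2] (length 6). The slice nums[1:3] covers indices [1, 2] with values [20, 6]. Replacing that slice with [53, 62] (same length) produces [20, 53, 62, 1, 6, 2].

[20, 53, 62, 1, 6, 2]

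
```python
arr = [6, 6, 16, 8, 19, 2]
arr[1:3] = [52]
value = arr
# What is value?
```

arr starts as [6, 6, 16, 8, 19, 2] (length 6). The slice arr[1:3] covers indices [1, 2] with values [6, 16]. Replacing that slice with [52] (different length) produces [6, 52, 8, 19, 2].

[6, 52, 8, 19, 2]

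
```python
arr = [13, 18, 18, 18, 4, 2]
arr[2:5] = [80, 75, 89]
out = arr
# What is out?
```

arr starts as [13, 18, 18, 18, 4, 2] (length 6). The slice arr[2:5] covers indices [2, 3, 4] with values [18, 18, 4]. Replacing that slice with [80, 75, 89] (same length) produces [13, 18, 80, 75, 89, 2].

[13, 18, 80, 75, 89, 2]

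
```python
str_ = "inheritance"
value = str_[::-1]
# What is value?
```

str_ has length 11. The slice str_[::-1] selects indices [10, 9, 8, 7, 6, 5, 4, 3, 2, 1, 0] (10->'e', 9->'c', 8->'n', 7->'a', 6->'t', 5->'i', 4->'r', 3->'e', 2->'h', 1->'n', 0->'i'), giving 'ecnatirehni'.

'ecnatirehni'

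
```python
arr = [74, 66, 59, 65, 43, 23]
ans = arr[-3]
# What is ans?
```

arr has length 6. Negative index -3 maps to positive index 6 + (-3) = 3. arr[3] = 65.

65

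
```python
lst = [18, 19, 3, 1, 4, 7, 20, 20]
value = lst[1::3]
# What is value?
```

lst has length 8. The slice lst[1::3] selects indices [1, 4, 7] (1->19, 4->4, 7->20), giving [19, 4, 20].

[19, 4, 20]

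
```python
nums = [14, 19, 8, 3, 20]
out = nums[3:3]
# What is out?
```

nums has length 5. The slice nums[3:3] resolves to an empty index range, so the result is [].

[]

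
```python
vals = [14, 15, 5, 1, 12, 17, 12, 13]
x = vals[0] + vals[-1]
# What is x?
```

vals has length 8. vals[0] = 14.
vals has length 8. Negative index -1 maps to positive index 8 + (-1) = 7. vals[7] = 13.
Sum: 14 + 13 = 27.

27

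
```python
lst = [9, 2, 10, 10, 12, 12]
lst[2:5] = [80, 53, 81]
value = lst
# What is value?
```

lst starts as [9, 2, 10, 10, 12, 12] (length 6). The slice lst[2:5] covers indices [2, 3, 4] with values [10, 10, 12]. Replacing that slice with [80, 53, 81] (same length) produces [9, 2, 80, 53, 81, 12].

[9, 2, 80, 53, 81, 12]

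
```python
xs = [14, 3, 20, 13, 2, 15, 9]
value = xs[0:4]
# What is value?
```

xs has length 7. The slice xs[0:4] selects indices [0, 1, 2, 3] (0->14, 1->3, 2->20, 3->13), giving [14, 3, 20, 13].

[14, 3, 20, 13]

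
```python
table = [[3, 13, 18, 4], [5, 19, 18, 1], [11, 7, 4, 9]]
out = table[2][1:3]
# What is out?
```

table[2] = [11, 7, 4, 9]. table[2] has length 4. The slice table[2][1:3] selects indices [1, 2] (1->7, 2->4), giving [7, 4].

[7, 4]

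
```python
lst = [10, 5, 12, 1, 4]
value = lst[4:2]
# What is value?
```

lst has length 5. The slice lst[4:2] resolves to an empty index range, so the result is [].

[]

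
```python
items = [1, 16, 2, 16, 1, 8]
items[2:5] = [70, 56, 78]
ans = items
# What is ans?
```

items starts as [1, 16, 2, 16, 1, 8] (length 6). The slice items[2:5] covers indices [2, 3, 4] with values [2, 16, 1]. Replacing that slice with [70, 56, 78] (same length) produces [1, 16, 70, 56, 78, 8].

[1, 16, 70, 56, 78, 8]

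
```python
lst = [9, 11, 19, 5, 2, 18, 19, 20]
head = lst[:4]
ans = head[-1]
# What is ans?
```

lst has length 8. The slice lst[:4] selects indices [0, 1, 2, 3] (0->9, 1->11, 2->19, 3->5), giving [9, 11, 19, 5]. So head = [9, 11, 19, 5]. Then head[-1] = 5.

5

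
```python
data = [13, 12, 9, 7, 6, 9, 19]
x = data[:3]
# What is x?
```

data has length 7. The slice data[:3] selects indices [0, 1, 2] (0->13, 1->12, 2->9), giving [13, 12, 9].

[13, 12, 9]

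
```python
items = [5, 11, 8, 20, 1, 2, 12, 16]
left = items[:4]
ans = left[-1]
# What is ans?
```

items has length 8. The slice items[:4] selects indices [0, 1, 2, 3] (0->5, 1->11, 2->8, 3->20), giving [5, 11, 8, 20]. So left = [5, 11, 8, 20]. Then left[-1] = 20.

20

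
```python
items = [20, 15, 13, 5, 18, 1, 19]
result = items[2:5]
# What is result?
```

items has length 7. The slice items[2:5] selects indices [2, 3, 4] (2->13, 3->5, 4->18), giving [13, 5, 18].

[13, 5, 18]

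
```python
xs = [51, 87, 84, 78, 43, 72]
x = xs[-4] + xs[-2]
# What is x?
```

xs has length 6. Negative index -4 maps to positive index 6 + (-4) = 2. xs[2] = 84.
xs has length 6. Negative index -2 maps to positive index 6 + (-2) = 4. xs[4] = 43.
Sum: 84 + 43 = 127.

127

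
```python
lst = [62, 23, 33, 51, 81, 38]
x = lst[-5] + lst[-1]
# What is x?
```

lst has length 6. Negative index -5 maps to positive index 6 + (-5) = 1. lst[1] = 23.
lst has length 6. Negative index -1 maps to positive index 6 + (-1) = 5. lst[5] = 38.
Sum: 23 + 38 = 61.

61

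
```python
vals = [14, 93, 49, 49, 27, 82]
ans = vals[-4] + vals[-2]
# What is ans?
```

vals has length 6. Negative index -4 maps to positive index 6 + (-4) = 2. vals[2] = 49.
vals has length 6. Negative index -2 maps to positive index 6 + (-2) = 4. vals[4] = 27.
Sum: 49 + 27 = 76.

76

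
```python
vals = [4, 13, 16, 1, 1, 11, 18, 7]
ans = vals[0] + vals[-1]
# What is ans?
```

vals has length 8. vals[0] = 4.
vals has length 8. Negative index -1 maps to positive index 8 + (-1) = 7. vals[7] = 7.
Sum: 4 + 7 = 11.

11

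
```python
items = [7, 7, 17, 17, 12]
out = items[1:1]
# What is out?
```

items has length 5. The slice items[1:1] resolves to an empty index range, so the result is [].

[]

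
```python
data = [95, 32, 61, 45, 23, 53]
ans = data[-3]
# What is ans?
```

data has length 6. Negative index -3 maps to positive index 6 + (-3) = 3. data[3] = 45.

45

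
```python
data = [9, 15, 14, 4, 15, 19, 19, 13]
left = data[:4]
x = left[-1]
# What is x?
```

data has length 8. The slice data[:4] selects indices [0, 1, 2, 3] (0->9, 1->15, 2->14, 3->4), giving [9, 15, 14, 4]. So left = [9, 15, 14, 4]. Then left[-1] = 4.

4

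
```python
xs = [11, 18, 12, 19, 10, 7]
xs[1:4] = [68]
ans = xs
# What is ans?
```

xs starts as [11, 18, 12, 19, 10, 7] (length 6). The slice xs[1:4] covers indices [1, 2, 3] with values [18, 12, 19]. Replacing that slice with [68] (different length) produces [11, 68, 10, 7].

[11, 68, 10, 7]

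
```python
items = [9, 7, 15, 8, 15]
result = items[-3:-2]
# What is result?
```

items has length 5. The slice items[-3:-2] selects indices [2] (2->15), giving [15].

[15]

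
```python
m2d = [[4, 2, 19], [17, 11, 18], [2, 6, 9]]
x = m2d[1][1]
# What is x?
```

m2d[1] = [17, 11, 18]. Taking column 1 of that row yields 11.

11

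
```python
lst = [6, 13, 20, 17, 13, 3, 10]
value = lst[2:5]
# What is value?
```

lst has length 7. The slice lst[2:5] selects indices [2, 3, 4] (2->20, 3->17, 4->13), giving [20, 17, 13].

[20, 17, 13]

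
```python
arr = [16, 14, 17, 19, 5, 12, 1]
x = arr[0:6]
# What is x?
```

arr has length 7. The slice arr[0:6] selects indices [0, 1, 2, 3, 4, 5] (0->16, 1->14, 2->17, 3->19, 4->5, 5->12), giving [16, 14, 17, 19, 5, 12].

[16, 14, 17, 19, 5, 12]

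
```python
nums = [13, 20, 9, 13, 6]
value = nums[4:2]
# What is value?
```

nums has length 5. The slice nums[4:2] resolves to an empty index range, so the result is [].

[]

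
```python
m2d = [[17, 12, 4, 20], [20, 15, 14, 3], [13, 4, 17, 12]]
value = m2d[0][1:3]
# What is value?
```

m2d[0] = [17, 12, 4, 20]. m2d[0] has length 4. The slice m2d[0][1:3] selects indices [1, 2] (1->12, 2->4), giving [12, 4].

[12, 4]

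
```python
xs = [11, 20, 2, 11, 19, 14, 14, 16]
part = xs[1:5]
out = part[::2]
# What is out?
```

xs has length 8. The slice xs[1:5] selects indices [1, 2, 3, 4] (1->20, 2->2, 3->11, 4->19), giving [20, 2, 11, 19]. So part = [20, 2, 11, 19]. part has length 4. The slice part[::2] selects indices [0, 2] (0->20, 2->11), giving [20, 11].

[20, 11]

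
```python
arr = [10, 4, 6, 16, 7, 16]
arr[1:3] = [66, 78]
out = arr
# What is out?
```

arr starts as [10, 4, 6, 16, 7, 16] (length 6). The slice arr[1:3] covers indices [1, 2] with values [4, 6]. Replacing that slice with [66, 78] (same length) produces [10, 66, 78, 16, 7, 16].

[10, 66, 78, 16, 7, 16]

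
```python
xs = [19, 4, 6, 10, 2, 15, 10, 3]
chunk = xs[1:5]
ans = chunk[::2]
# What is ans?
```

xs has length 8. The slice xs[1:5] selects indices [1, 2, 3, 4] (1->4, 2->6, 3->10, 4->2), giving [4, 6, 10, 2]. So chunk = [4, 6, 10, 2]. chunk has length 4. The slice chunk[::2] selects indices [0, 2] (0->4, 2->10), giving [4, 10].

[4, 10]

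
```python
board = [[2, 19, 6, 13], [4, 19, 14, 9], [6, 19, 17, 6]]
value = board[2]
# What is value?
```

board has 3 rows. Row 2 is [6, 19, 17, 6].

[6, 19, 17, 6]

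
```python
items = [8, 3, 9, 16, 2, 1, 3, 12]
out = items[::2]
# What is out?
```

items has length 8. The slice items[::2] selects indices [0, 2, 4, 6] (0->8, 2->9, 4->2, 6->3), giving [8, 9, 2, 3].

[8, 9, 2, 3]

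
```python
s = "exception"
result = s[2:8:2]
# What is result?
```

s has length 9. The slice s[2:8:2] selects indices [2, 4, 6] (2->'c', 4->'p', 6->'i'), giving 'cpi'.

'cpi'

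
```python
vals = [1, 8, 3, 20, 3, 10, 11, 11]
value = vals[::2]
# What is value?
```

vals has length 8. The slice vals[::2] selects indices [0, 2, 4, 6] (0->1, 2->3, 4->3, 6->11), giving [1, 3, 3, 11].

[1, 3, 3, 11]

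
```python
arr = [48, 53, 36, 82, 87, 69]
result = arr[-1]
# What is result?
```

arr has length 6. Negative index -1 maps to positive index 6 + (-1) = 5. arr[5] = 69.

69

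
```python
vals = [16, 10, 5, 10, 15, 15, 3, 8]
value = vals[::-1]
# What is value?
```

vals has length 8. The slice vals[::-1] selects indices [7, 6, 5, 4, 3, 2, 1, 0] (7->8, 6->3, 5->15, 4->15, 3->10, 2->5, 1->10, 0->16), giving [8, 3, 15, 15, 10, 5, 10, 16].

[8, 3, 15, 15, 10, 5, 10, 16]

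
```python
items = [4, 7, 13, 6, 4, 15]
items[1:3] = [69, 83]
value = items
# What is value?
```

items starts as [4, 7, 13, 6, 4, 15] (length 6). The slice items[1:3] covers indices [1, 2] with values [7, 13]. Replacing that slice with [69, 83] (same length) produces [4, 69, 83, 6, 4, 15].

[4, 69, 83, 6, 4, 15]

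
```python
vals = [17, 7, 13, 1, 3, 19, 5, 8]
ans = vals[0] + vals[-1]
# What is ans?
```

vals has length 8. vals[0] = 17.
vals has length 8. Negative index -1 maps to positive index 8 + (-1) = 7. vals[7] = 8.
Sum: 17 + 8 = 25.

25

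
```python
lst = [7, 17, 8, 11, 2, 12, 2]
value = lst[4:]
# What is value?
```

lst has length 7. The slice lst[4:] selects indices [4, 5, 6] (4->2, 5->12, 6->2), giving [2, 12, 2].

[2, 12, 2]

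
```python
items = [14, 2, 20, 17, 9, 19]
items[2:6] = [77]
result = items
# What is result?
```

items starts as [14, 2, 20, 17, 9, 19] (length 6). The slice items[2:6] covers indices [2, 3, 4, 5] with values [20, 17, 9, 19]. Replacing that slice with [77] (different length) produces [14, 2, 77].

[14, 2, 77]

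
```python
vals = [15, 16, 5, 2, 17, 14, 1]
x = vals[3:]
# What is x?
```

vals has length 7. The slice vals[3:] selects indices [3, 4, 5, 6] (3->2, 4->17, 5->14, 6->1), giving [2, 17, 14, 1].

[2, 17, 14, 1]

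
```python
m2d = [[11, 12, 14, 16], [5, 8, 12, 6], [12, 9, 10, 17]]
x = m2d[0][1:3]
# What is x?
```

m2d[0] = [11, 12, 14, 16]. m2d[0] has length 4. The slice m2d[0][1:3] selects indices [1, 2] (1->12, 2->14), giving [12, 14].

[12, 14]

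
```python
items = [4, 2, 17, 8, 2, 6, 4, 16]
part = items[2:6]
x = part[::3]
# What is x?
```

items has length 8. The slice items[2:6] selects indices [2, 3, 4, 5] (2->17, 3->8, 4->2, 5->6), giving [17, 8, 2, 6]. So part = [17, 8, 2, 6]. part has length 4. The slice part[::3] selects indices [0, 3] (0->17, 3->6), giving [17, 6].

[17, 6]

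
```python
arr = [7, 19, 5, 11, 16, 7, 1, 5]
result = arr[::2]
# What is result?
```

arr has length 8. The slice arr[::2] selects indices [0, 2, 4, 6] (0->7, 2->5, 4->16, 6->1), giving [7, 5, 16, 1].

[7, 5, 16, 1]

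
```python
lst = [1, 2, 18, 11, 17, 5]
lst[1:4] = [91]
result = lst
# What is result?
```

lst starts as [1, 2, 18, 11, 17, 5] (length 6). The slice lst[1:4] covers indices [1, 2, 3] with values [2, 18, 11]. Replacing that slice with [91] (different length) produces [1, 91, 17, 5].

[1, 91, 17, 5]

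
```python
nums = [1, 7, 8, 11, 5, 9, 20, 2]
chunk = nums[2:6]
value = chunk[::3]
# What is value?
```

nums has length 8. The slice nums[2:6] selects indices [2, 3, 4, 5] (2->8, 3->11, 4->5, 5->9), giving [8, 11, 5, 9]. So chunk = [8, 11, 5, 9]. chunk has length 4. The slice chunk[::3] selects indices [0, 3] (0->8, 3->9), giving [8, 9].

[8, 9]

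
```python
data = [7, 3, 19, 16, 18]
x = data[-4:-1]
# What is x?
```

data has length 5. The slice data[-4:-1] selects indices [1, 2, 3] (1->3, 2->19, 3->16), giving [3, 19, 16].

[3, 19, 16]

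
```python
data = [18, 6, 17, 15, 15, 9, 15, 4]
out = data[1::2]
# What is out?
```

data has length 8. The slice data[1::2] selects indices [1, 3, 5, 7] (1->6, 3->15, 5->9, 7->4), giving [6, 15, 9, 4].

[6, 15, 9, 4]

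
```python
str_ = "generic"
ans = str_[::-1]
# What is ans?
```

str_ has length 7. The slice str_[::-1] selects indices [6, 5, 4, 3, 2, 1, 0] (6->'c', 5->'i', 4->'r', 3->'e', 2->'n', 1->'e', 0->'g'), giving 'cireneg'.

'cireneg'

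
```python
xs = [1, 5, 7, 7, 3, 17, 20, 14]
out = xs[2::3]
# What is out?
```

xs has length 8. The slice xs[2::3] selects indices [2, 5] (2->7, 5->17), giving [7, 17].

[7, 17]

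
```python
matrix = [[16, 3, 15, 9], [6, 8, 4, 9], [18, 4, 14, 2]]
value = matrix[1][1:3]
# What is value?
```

matrix[1] = [6, 8, 4, 9]. matrix[1] has length 4. The slice matrix[1][1:3] selects indices [1, 2] (1->8, 2->4), giving [8, 4].

[8, 4]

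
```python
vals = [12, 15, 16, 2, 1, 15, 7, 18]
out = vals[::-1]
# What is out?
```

vals has length 8. The slice vals[::-1] selects indices [7, 6, 5, 4, 3, 2, 1, 0] (7->18, 6->7, 5->15, 4->1, 3->2, 2->16, 1->15, 0->12), giving [18, 7, 15, 1, 2, 16, 15, 12].

[18, 7, 15, 1, 2, 16, 15, 12]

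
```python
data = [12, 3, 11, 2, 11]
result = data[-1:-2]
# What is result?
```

data has length 5. The slice data[-1:-2] resolves to an empty index range, so the result is [].

[]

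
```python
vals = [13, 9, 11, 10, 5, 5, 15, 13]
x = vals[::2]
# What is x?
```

vals has length 8. The slice vals[::2] selects indices [0, 2, 4, 6] (0->13, 2->11, 4->5, 6->15), giving [13, 11, 5, 15].

[13, 11, 5, 15]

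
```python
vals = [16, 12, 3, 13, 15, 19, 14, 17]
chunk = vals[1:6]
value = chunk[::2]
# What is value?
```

vals has length 8. The slice vals[1:6] selects indices [1, 2, 3, 4, 5] (1->12, 2->3, 3->13, 4->15, 5->19), giving [12, 3, 13, 15, 19]. So chunk = [12, 3, 13, 15, 19]. chunk has length 5. The slice chunk[::2] selects indices [0, 2, 4] (0->12, 2->13, 4->19), giving [12, 13, 19].

[12, 13, 19]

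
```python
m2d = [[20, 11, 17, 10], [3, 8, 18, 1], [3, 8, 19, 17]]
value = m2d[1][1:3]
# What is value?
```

m2d[1] = [3, 8, 18, 1]. m2d[1] has length 4. The slice m2d[1][1:3] selects indices [1, 2] (1->8, 2->18), giving [8, 18].

[8, 18]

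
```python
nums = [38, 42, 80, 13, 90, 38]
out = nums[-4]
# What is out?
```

nums has length 6. Negative index -4 maps to positive index 6 + (-4) = 2. nums[2] = 80.

80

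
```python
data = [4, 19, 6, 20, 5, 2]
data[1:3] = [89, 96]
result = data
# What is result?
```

data starts as [4, 19, 6, 20, 5, 2] (length 6). The slice data[1:3] covers indices [1, 2] with values [19, 6]. Replacing that slice with [89, 96] (same length) produces [4, 89, 96, 20, 5, 2].

[4, 89, 96, 20, 5, 2]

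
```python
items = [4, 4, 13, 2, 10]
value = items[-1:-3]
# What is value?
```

items has length 5. The slice items[-1:-3] resolves to an empty index range, so the result is [].

[]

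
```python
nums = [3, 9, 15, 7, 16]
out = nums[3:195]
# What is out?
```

nums has length 5. The slice nums[3:195] selects indices [3, 4] (3->7, 4->16), giving [7, 16].

[7, 16]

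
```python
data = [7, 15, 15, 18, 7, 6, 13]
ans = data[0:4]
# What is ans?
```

data has length 7. The slice data[0:4] selects indices [0, 1, 2, 3] (0->7, 1->15, 2->15, 3->18), giving [7, 15, 15, 18].

[7, 15, 15, 18]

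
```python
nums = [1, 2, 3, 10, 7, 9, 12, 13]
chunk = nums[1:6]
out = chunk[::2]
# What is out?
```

nums has length 8. The slice nums[1:6] selects indices [1, 2, 3, 4, 5] (1->2, 2->3, 3->10, 4->7, 5->9), giving [2, 3, 10, 7, 9]. So chunk = [2, 3, 10, 7, 9]. chunk has length 5. The slice chunk[::2] selects indices [0, 2, 4] (0->2, 2->10, 4->9), giving [2, 10, 9].

[2, 10, 9]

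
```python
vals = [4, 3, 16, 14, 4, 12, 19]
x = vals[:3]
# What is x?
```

vals has length 7. The slice vals[:3] selects indices [0, 1, 2] (0->4, 1->3, 2->16), giving [4, 3, 16].

[4, 3, 16]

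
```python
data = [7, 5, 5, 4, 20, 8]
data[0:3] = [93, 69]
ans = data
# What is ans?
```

data starts as [7, 5, 5, 4, 20, 8] (length 6). The slice data[0:3] covers indices [0, 1, 2] with values [7, 5, 5]. Replacing that slice with [93, 69] (different length) produces [93, 69, 4, 20, 8].

[93, 69, 4, 20, 8]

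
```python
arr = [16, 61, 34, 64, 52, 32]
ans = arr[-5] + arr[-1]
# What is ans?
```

arr has length 6. Negative index -5 maps to positive index 6 + (-5) = 1. arr[1] = 61.
arr has length 6. Negative index -1 maps to positive index 6 + (-1) = 5. arr[5] = 32.
Sum: 61 + 32 = 93.

93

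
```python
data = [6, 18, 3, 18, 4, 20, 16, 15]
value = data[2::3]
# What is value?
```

data has length 8. The slice data[2::3] selects indices [2, 5] (2->3, 5->20), giving [3, 20].

[3, 20]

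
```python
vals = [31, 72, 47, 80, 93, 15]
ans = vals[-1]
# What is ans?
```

vals has length 6. Negative index -1 maps to positive index 6 + (-1) = 5. vals[5] = 15.

15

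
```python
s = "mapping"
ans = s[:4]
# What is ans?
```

s has length 7. The slice s[:4] selects indices [0, 1, 2, 3] (0->'m', 1->'a', 2->'p', 3->'p'), giving 'mapp'.

'mapp'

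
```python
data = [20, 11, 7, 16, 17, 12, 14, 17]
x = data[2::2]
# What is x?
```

data has length 8. The slice data[2::2] selects indices [2, 4, 6] (2->7, 4->17, 6->14), giving [7, 17, 14].

[7, 17, 14]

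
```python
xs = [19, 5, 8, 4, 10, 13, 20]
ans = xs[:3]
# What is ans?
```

xs has length 7. The slice xs[:3] selects indices [0, 1, 2] (0->19, 1->5, 2->8), giving [19, 5, 8].

[19, 5, 8]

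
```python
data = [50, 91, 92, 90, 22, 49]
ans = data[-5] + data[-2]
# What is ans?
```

data has length 6. Negative index -5 maps to positive index 6 + (-5) = 1. data[1] = 91.
data has length 6. Negative index -2 maps to positive index 6 + (-2) = 4. data[4] = 22.
Sum: 91 + 22 = 113.

113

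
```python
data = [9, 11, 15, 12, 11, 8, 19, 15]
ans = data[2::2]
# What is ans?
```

data has length 8. The slice data[2::2] selects indices [2, 4, 6] (2->15, 4->11, 6->19), giving [15, 11, 19].

[15, 11, 19]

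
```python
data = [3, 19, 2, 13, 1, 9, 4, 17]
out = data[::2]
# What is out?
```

data has length 8. The slice data[::2] selects indices [0, 2, 4, 6] (0->3, 2->2, 4->1, 6->4), giving [3, 2, 1, 4].

[3, 2, 1, 4]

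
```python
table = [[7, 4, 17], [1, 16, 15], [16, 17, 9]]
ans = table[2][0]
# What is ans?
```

table[2] = [16, 17, 9]. Taking column 0 of that row yields 16.

16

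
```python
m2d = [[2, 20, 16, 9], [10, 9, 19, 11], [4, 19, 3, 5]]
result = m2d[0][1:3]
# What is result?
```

m2d[0] = [2, 20, 16, 9]. m2d[0] has length 4. The slice m2d[0][1:3] selects indices [1, 2] (1->20, 2->16), giving [20, 16].

[20, 16]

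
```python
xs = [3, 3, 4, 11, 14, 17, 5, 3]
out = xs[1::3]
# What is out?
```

xs has length 8. The slice xs[1::3] selects indices [1, 4, 7] (1->3, 4->14, 7->3), giving [3, 14, 3].

[3, 14, 3]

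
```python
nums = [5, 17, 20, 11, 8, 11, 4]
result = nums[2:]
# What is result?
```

nums has length 7. The slice nums[2:] selects indices [2, 3, 4, 5, 6] (2->20, 3->11, 4->8, 5->11, 6->4), giving [20, 11, 8, 11, 4].

[20, 11, 8, 11, 4]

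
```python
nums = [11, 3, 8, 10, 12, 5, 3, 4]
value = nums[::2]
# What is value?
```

nums has length 8. The slice nums[::2] selects indices [0, 2, 4, 6] (0->11, 2->8, 4->12, 6->3), giving [11, 8, 12, 3].

[11, 8, 12, 3]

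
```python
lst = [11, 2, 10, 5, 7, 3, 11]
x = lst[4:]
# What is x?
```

lst has length 7. The slice lst[4:] selects indices [4, 5, 6] (4->7, 5->3, 6->11), giving [7, 3, 11].

[7, 3, 11]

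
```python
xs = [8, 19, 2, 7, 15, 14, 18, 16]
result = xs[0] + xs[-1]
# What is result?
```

xs has length 8. xs[0] = 8.
xs has length 8. Negative index -1 maps to positive index 8 + (-1) = 7. xs[7] = 16.
Sum: 8 + 16 = 24.

24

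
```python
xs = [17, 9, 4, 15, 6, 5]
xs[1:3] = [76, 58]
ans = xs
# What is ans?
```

xs starts as [17, 9, 4, 15, 6, 5] (length 6). The slice xs[1:3] covers indices [1, 2] with values [9, 4]. Replacing that slice with [76, 58] (same length) produces [17, 76, 58, 15, 6, 5].

[17, 76, 58, 15, 6, 5]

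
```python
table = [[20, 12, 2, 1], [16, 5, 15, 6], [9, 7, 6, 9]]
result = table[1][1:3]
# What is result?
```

table[1] = [16, 5, 15, 6]. table[1] has length 4. The slice table[1][1:3] selects indices [1, 2] (1->5, 2->15), giving [5, 15].

[5, 15]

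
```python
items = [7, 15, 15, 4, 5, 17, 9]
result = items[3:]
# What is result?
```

items has length 7. The slice items[3:] selects indices [3, 4, 5, 6] (3->4, 4->5, 5->17, 6->9), giving [4, 5, 17, 9].

[4, 5, 17, 9]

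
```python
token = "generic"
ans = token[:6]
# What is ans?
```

token has length 7. The slice token[:6] selects indices [0, 1, 2, 3, 4, 5] (0->'g', 1->'e', 2->'n', 3->'e', 4->'r', 5->'i'), giving 'generi'.

'generi'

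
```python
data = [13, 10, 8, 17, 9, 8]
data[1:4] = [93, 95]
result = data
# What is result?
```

data starts as [13, 10, 8, 17, 9, 8] (length 6). The slice data[1:4] covers indices [1, 2, 3] with values [10, 8, 17]. Replacing that slice with [93, 95] (different length) produces [13, 93, 95, 9, 8].

[13, 93, 95, 9, 8]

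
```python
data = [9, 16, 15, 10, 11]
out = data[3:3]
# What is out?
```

data has length 5. The slice data[3:3] resolves to an empty index range, so the result is [].

[]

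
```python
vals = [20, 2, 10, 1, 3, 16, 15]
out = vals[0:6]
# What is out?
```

vals has length 7. The slice vals[0:6] selects indices [0, 1, 2, 3, 4, 5] (0->20, 1->2, 2->10, 3->1, 4->3, 5->16), giving [20, 2, 10, 1, 3, 16].

[20, 2, 10, 1, 3, 16]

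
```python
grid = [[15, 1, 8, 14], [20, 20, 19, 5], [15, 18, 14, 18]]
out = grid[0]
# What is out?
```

grid has 3 rows. Row 0 is [15, 1, 8, 14].

[15, 1, 8, 14]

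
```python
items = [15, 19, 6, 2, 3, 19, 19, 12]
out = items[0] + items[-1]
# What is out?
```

items has length 8. items[0] = 15.
items has length 8. Negative index -1 maps to positive index 8 + (-1) = 7. items[7] = 12.
Sum: 15 + 12 = 27.

27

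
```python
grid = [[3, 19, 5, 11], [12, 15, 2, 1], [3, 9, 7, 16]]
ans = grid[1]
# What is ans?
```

grid has 3 rows. Row 1 is [12, 15, 2, 1].

[12, 15, 2, 1]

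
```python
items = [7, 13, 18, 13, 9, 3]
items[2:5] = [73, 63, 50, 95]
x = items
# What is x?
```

items starts as [7, 13, 18, 13, 9, 3] (length 6). The slice items[2:5] covers indices [2, 3, 4] with values [18, 13, 9]. Replacing that slice with [73, 63, 50, 95] (different length) produces [7, 13, 73, 63, 50, 95, 3].

[7, 13, 73, 63, 50, 95, 3]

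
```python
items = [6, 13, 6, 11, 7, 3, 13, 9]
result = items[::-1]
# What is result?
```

items has length 8. The slice items[::-1] selects indices [7, 6, 5, 4, 3, 2, 1, 0] (7->9, 6->13, 5->3, 4->7, 3->11, 2->6, 1->13, 0->6), giving [9, 13, 3, 7, 11, 6, 13, 6].

[9, 13, 3, 7, 11, 6, 13, 6]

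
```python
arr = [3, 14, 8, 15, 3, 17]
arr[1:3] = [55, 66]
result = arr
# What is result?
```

arr starts as [3, 14, 8, 15, 3, 17] (length 6). The slice arr[1:3] covers indices [1, 2] with values [14, 8]. Replacing that slice with [55, 66] (same length) produces [3, 55, 66, 15, 3, 17].

[3, 55, 66, 15, 3, 17]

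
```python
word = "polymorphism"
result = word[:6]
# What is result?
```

word has length 12. The slice word[:6] selects indices [0, 1, 2, 3, 4, 5] (0->'p', 1->'o', 2->'l', 3->'y', 4->'m', 5->'o'), giving 'polymo'.

'polymo'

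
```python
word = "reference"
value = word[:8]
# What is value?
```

word has length 9. The slice word[:8] selects indices [0, 1, 2, 3, 4, 5, 6, 7] (0->'r', 1->'e', 2->'f', 3->'e', 4->'r', 5->'e', 6->'n', 7->'c'), giving 'referenc'.

'referenc'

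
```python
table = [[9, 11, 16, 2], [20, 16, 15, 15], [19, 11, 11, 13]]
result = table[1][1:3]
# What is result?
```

table[1] = [20, 16, 15, 15]. table[1] has length 4. The slice table[1][1:3] selects indices [1, 2] (1->16, 2->15), giving [16, 15].

[16, 15]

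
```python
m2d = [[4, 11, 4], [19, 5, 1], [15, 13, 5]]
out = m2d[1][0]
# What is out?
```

m2d[1] = [19, 5, 1]. Taking column 0 of that row yields 19.

19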